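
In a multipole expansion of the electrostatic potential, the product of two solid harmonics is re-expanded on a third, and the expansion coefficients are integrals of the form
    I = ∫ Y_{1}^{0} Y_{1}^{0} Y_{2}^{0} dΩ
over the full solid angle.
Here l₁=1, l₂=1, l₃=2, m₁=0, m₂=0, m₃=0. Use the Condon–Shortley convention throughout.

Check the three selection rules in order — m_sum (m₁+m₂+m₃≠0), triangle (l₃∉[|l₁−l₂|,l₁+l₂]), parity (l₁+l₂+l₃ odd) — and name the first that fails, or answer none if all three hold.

none

azimuthal sum: 0 + 0 + 0 = 0  ✓
0 ≤ 2 ≤ 2 (triangle on l)  ✓
L = 1 + 1 + 2 = 4 (even)  ✓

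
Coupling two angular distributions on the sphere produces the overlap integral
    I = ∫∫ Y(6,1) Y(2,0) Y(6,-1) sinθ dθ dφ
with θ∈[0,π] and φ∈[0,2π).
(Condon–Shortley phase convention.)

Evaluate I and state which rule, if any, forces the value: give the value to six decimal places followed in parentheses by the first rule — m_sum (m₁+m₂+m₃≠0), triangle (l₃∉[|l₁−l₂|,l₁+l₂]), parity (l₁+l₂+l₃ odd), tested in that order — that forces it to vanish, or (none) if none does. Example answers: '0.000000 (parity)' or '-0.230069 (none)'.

Checks pass: Σm=0; 14 even; l₃=6∈[4,8].
(2·6+1)(2·2+1)(2·6+1) = 845
Δ: 2! 10! 2! / 15! → 1/90090
sum: t=0:+1/69120 t=1:−1/14400 t=2:+1/69120 = -7/172800
3j²(6 2 6; 0 0 0) = Δ·Π!·Σ² = 14/715  (sign -1)
sum: t=0:+1/57600 t=1:−1/17280 t=2:+1/120960 = -13/403200
3j²(6 2 6; 1 0 -1) = Δ·Π!·Σ² = 13/770  (sign +1)
combine: 4πI² = 845·14/715·13/770 = 169/605
take √, sign -1: I = -0.14909419
No selection rule forces the value: the integral is nonzero (none).

-0.149094 (none)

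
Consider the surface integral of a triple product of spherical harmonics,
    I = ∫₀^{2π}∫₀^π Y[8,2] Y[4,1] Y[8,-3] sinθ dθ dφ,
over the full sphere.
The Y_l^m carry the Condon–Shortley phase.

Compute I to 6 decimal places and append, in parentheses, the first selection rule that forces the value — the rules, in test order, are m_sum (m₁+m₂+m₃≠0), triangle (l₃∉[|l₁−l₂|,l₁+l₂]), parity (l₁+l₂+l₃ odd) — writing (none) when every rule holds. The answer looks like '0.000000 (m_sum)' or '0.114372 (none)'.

-0.124482 (none)

m-sum 0 ✓  L=20 even ✓  4≤8≤12 ✓
Π(2lᵢ+1) = 17×9×17 = 2601
triangle coeff Δ(8,4,8) = 1/185175900
Σ_t [0,4]: t=0:+1/557383680 t=1:−1/21772800 t=2:+1/8294400 t=3:−1/21772800 t=4:+1/557383680 = 1/30965760
(3j)²=36/4199 [(8 4 8; 0 0 0)], sign=+1
Σ_t [1,4]: t=1:−1/87091200 t=2:+1/23224320 t=3:−1/52254720 t=4:+1/1045094400 = 1/74649600
(3j)²=110/12597 [(8 4 8; 2 1 -3)], sign=-1
⇒ 4πI² = 11880/61009
I = (-1)√(11880/61009/(4π)) = -0.12448194
No selection rule forces the value: the integral is nonzero (none).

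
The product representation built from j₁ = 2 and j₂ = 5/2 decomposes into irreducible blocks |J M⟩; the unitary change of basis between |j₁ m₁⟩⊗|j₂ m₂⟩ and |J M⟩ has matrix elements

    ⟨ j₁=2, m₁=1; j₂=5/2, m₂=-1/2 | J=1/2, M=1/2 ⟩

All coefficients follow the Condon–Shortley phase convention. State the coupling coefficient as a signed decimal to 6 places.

-0.365148

√[2·4!0!1!/6! · 3!1!2!3!1!0!] = √(24/5)
  +(−1)^1/∏(1,3,0,1,0,0)! = -1/6  (running -1/6)
⟨..|..⟩ = √(24/5)·(-1/6) = -0.365148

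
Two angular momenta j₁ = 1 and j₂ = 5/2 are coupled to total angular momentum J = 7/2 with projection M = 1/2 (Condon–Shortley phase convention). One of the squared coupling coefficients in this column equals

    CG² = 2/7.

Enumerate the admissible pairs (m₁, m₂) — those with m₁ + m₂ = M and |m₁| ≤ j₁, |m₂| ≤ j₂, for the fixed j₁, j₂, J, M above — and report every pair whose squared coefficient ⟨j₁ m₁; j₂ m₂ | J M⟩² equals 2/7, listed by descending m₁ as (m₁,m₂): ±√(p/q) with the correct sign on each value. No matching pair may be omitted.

Admissible pairs with m₁+m₂ = M = 1/2: (-1,3/2), (0,1/2), (1,-1/2)
  (m₁,m₂)=(1,-1/2): CG² = 2/7, CG = +√(2/7)   ← matches the target
  (m₁,m₂)=(0,1/2): CG² = 4/7, CG = +√(4/7)
  (m₁,m₂)=(-1,3/2): CG² = 1/7, CG = +√(1/7)
Pairs with CG² = 2/7: (1,-1/2): +√(2/7)

(1,-1/2): +√(2/7)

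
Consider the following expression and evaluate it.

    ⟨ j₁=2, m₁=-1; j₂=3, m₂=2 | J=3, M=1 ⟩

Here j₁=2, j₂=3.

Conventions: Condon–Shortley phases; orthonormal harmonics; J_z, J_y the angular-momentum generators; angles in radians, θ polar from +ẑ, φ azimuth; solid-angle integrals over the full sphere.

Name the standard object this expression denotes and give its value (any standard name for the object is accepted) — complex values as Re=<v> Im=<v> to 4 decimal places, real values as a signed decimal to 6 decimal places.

Clebsch–Gordan coefficient, +√(1/4) ≈ +0.500000

This is a Clebsch–Gordan (vector-coupling) coefficient.
√[7·2!2!4!/9! · 1!3!5!1!4!2!] = √(64)
  +(−1)^1/∏(1,1,2,4,0,0)! = -1/48  (running -1/48)
  +(−1)^2/∏(2,0,1,3,1,1)! = 1/12  (running 1/16)
⟨..|..⟩ = √(64)·(1/16) = +0.500000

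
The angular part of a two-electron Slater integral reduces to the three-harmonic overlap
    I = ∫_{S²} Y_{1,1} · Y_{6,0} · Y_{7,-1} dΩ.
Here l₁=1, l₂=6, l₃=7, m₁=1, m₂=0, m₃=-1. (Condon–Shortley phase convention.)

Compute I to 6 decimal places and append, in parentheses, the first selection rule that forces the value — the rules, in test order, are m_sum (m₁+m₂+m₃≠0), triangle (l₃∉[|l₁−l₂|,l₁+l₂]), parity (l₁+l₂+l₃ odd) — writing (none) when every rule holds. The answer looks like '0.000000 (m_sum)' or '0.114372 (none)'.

-0.185147 (none)

Rules hold: Σm=0, L=14 even, 5≤7≤7.
N = 3·13·15 = 585
Δ = 0!·2!·12!/15! = 1/1365
Racah Σ t=0..0: t=0:+1/518400 = 1/518400
⇒ 3j(1 6 7; 0 0 0)² = 7/195, sgn -1
Racah Σ t=0..0: t=0:+1/1036800 = 1/1036800
⇒ 3j(1 6 7; 1 0 -1)² = 4/195, sgn +1
4πI² = N·(3j₀)²·(3jₘ)² = 28/65
I = -1·√(0.430769/4π) = -0.18514731
No selection rule forces the value: the integral is nonzero (none).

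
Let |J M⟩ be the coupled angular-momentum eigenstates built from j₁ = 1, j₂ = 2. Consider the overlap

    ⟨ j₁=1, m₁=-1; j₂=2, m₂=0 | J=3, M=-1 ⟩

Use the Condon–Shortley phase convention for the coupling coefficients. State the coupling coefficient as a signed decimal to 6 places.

j₁+j₂−J=0  J+j₁−j₂=2  J−j₁+j₂=4  j₁+j₂+J+1=7
(j₁±m₁, j₂±m₂, J±M) = (0,2,2,2,2,4)
P² = 128/5
sum k=0..0:
  [0] +1/8 = 1/8
S = 1/8
C² = P²·S² = 2/5 ; C = +0.632456

+0.632456  (= +√(2/5))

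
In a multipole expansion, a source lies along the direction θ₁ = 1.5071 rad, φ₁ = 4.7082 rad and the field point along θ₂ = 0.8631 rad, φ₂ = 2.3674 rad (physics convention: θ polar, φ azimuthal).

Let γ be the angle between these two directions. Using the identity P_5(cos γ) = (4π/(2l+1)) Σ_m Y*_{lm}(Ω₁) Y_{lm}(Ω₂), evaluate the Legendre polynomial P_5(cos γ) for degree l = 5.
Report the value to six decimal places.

Term-by-term m-sum for l=5 (normalisation 4π/11 = 1.142397):
  m=-5: (-0.00962 - 0.45934j) × (0.08766 + 0.07835j) = 0.03515 - 0.04102j  (running Σ = 0.03515 - 0.04102j)
  m=-4: (0.09266 - 0.00155j) × (-0.31777 + 0.01425j) = -0.02942 + 0.00181j  (running Σ = 0.00573 - 0.03921j)
  m=-3: (-0.00416 - 0.33128j) × (0.29060 - 0.31082j) = -0.10418 - 0.09497j  (running Σ = -0.09845 - 0.13418j)
  m=-2: (0.10613 - 0.00089j) × (0.00382 + 0.17033j) = 0.00056 + 0.01807j  (running Σ = -0.09790 - 0.11611j)
  m=-1: (-0.00126 - 0.30161j) × (0.20288 + 0.19839j) = 0.05958 - 0.06144j  (running Σ = -0.03832 - 0.17755j)
  m=0: (0.10956 + 0.00000j) × (-0.25324 + 0.00000j) = -0.02775 + 0.00000j  (running Σ = -0.06606 - 0.17755j)
  m=1: (0.00126 - 0.30161j) × (-0.20288 + 0.19839j) = 0.05958 + 0.06144j  (running Σ = -0.00648 - 0.11611j)
  m=2: (0.10613 + 0.00089j) × (0.00382 - 0.17033j) = 0.00056 - 0.01807j  (running Σ = -0.00593 - 0.13418j)
  m=3: (0.00416 - 0.33128j) × (-0.29060 - 0.31082j) = -0.10418 + 0.09497j  (running Σ = -0.11011 - 0.03921j)
  m=4: (0.09266 + 0.00155j) × (-0.31777 - 0.01425j) = -0.02942 - 0.00181j  (running Σ = -0.13953 - 0.04102j)
  m=5: (0.00962 - 0.45934j) × (-0.08766 + 0.07835j) = 0.03515 + 0.04102j  (running Σ = -0.10438 - 0.00000j)
Total Σ_m = -0.10438 - 0.00000j. Multiply by 1.142397: -0.11924 - 0.00000j. P_5(cos γ) = -0.119245

-0.119245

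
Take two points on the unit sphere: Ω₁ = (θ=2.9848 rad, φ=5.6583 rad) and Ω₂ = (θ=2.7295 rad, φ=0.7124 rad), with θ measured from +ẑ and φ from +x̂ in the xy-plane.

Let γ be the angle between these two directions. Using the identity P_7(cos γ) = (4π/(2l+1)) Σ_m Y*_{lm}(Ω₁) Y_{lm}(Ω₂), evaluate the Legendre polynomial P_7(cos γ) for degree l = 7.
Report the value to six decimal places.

Summing Y*_{l m}(θ₁,φ₁)·Y_{l m}(θ₂,φ₂) over m ∈ [−7, 7]; prefactor 4π/(2·7+1) = 0.837758:
  m=-7: (-0.000000+0.000001i) × (+0.000224+0.000796i) = -0.000000-0.000000i  (running Σ = -0.000000-0.000000i)
  m=-6: (+0.000022-0.000015i) × (+0.003002-0.006410i) = -0.000000-0.000000i  (running Σ = -0.000000-0.000000i)
  m=-5: (-0.000398-0.000007i) × (-0.034233+0.015304i) = +0.000014-0.000006i  (running Σ = +0.000014-0.000006i)
  m=-4: (+0.003342+0.002499i) × (+0.131164+0.039426i) = +0.000340+0.000460i  (running Σ = +0.000354+0.000453i)
  m=-3: (-0.009417-0.030033i) × (-0.184572-0.290250i) = -0.006979+0.008277i  (running Σ = -0.006625+0.008730i)
  m=-2: (-0.052071+0.156591i) × (-0.078444+0.533477i) = -0.079453-0.040062i  (running Σ = -0.086078-0.031332i)
  m=-1: (+0.436261-0.314679i) × (+0.257676-0.222557i) = +0.042380-0.178178i  (running Σ = -0.043699-0.209510i)
  m=0: (-0.747321-0.000000i) × (+0.321322+0.000000i) = -0.240131-0.000000i  (running Σ = -0.283829-0.209510i)
  m=1: (-0.436261-0.314679i) × (-0.257676-0.222557i) = +0.042380+0.178178i  (running Σ = -0.241450-0.031332i)
  m=2: (-0.052071-0.156591i) × (-0.078444-0.533477i) = -0.079453+0.040062i  (running Σ = -0.320903+0.008730i)
  m=3: (+0.009417-0.030033i) × (+0.184572-0.290250i) = -0.006979-0.008277i  (running Σ = -0.327882+0.000453i)
  m=4: (+0.003342-0.002499i) × (+0.131164-0.039426i) = +0.000340-0.000460i  (running Σ = -0.327542-0.000006i)
  m=5: (+0.000398-0.000007i) × (+0.034233+0.015304i) = +0.000014+0.000006i  (running Σ = -0.327528-0.000000i)
  m=6: (+0.000022+0.000015i) × (+0.003002+0.006410i) = -0.000000+0.000000i  (running Σ = -0.327528-0.000000i)
  m=7: (+0.000000+0.000001i) × (-0.000224+0.000796i) = -0.000000+0.000000i  (running Σ = -0.327528+0.000000i)
Accumulated sum -0.327528+0.000000i; after 4π/(2l+1) scaling, -0.274389+0.000000i ⇒ P_7 = -0.274389

-0.274389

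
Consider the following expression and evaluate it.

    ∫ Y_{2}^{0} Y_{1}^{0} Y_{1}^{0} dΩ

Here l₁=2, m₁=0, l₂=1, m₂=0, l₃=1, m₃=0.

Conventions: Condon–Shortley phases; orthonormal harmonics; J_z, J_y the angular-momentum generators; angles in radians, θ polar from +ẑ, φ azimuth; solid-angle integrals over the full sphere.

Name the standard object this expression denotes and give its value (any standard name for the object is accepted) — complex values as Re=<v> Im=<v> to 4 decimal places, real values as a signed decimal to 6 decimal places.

Gaunt coefficient, +0.252313

This is a Gaunt coefficient — the integral of a triple product of spherical harmonics over the sphere.
Checks pass: Σm=0; 4 even; l₃=1∈[1,3].
(2·2+1)(2·1+1)(2·1+1) = 45
Δ: 2! 2! 0! / 5! → 1/30
sum: t=1:−1/1 = -1/1
3j²(2 1 1; 0 0 0) = Δ·Π!·Σ² = 2/15  (sign +1)
(m-triple is (0,0,0) — same symbol as above.)
combine: 4πI² = 45·2/15·2/15 = 4/5
take √, sign +1: I = 0.25231325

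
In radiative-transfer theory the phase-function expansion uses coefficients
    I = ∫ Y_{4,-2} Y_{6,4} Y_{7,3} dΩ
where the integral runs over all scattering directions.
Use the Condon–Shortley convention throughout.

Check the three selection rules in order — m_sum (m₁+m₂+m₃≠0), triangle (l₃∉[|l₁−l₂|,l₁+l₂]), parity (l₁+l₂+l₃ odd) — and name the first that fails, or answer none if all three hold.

m_sum

azimuthal sum: -2 + 4 + 3 = 5  ✗
2 ≤ 7 ≤ 10 (triangle on l)
L = 4 + 6 + 7 = 17 (odd)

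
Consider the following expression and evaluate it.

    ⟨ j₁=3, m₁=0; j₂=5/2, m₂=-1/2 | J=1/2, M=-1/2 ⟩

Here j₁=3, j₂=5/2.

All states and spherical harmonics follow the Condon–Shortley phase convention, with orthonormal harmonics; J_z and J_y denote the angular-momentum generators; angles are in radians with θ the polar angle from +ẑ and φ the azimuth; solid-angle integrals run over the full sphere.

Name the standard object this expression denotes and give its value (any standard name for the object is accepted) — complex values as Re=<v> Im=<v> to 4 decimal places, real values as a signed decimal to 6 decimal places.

Clebsch–Gordan coefficient, +√(1/7) ≈ +0.377964

This is a Clebsch–Gordan (vector-coupling) coefficient.
√[2·5!1!0!/7! · 3!3!2!3!0!1!] = √(144/7)
  +(−1)^2/∏(2,3,1,0,0,0)! = 1/12  (running 1/12)
⟨..|..⟩ = √(144/7)·(1/12) = +0.377964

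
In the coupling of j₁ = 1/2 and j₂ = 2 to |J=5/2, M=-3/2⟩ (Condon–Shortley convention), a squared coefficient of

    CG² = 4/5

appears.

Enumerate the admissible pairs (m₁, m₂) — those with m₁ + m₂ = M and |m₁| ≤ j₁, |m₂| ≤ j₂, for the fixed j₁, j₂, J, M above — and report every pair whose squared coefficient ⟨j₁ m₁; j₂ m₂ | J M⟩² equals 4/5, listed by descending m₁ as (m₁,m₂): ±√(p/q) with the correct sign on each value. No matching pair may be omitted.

Admissible pairs with m₁+m₂ = M = -3/2: (-1/2,-1), (1/2,-2)
  (m₁,m₂)=(1/2,-2): CG² = 1/5, CG = +√(1/5)
  (m₁,m₂)=(-1/2,-1): CG² = 4/5, CG = +√(4/5)   ← matches the target
Pairs with CG² = 4/5: (-1/2,-1): +√(4/5)

(-1/2,-1): +√(4/5)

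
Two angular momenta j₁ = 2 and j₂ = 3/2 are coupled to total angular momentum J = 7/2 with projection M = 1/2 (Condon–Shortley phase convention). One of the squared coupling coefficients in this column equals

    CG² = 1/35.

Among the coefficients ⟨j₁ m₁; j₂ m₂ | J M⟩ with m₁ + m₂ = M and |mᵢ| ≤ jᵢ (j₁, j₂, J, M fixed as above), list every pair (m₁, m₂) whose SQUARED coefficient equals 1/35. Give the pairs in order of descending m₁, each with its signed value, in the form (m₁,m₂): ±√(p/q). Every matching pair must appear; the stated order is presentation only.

(2,-3/2): +√(1/35)

Admissible pairs with m₁+m₂ = M = 1/2: (-1,3/2), (0,1/2), (1,-1/2), (2,-3/2)
  (m₁,m₂)=(2,-3/2): CG² = 1/35, CG = +√(1/35)   ← matches the target
  (m₁,m₂)=(1,-1/2): CG² = 12/35, CG = +√(12/35)
  (m₁,m₂)=(0,1/2): CG² = 18/35, CG = +√(18/35)
  (m₁,m₂)=(-1,3/2): CG² = 4/35, CG = +√(4/35)
Pairs with CG² = 1/35: (2,-3/2): +√(1/35)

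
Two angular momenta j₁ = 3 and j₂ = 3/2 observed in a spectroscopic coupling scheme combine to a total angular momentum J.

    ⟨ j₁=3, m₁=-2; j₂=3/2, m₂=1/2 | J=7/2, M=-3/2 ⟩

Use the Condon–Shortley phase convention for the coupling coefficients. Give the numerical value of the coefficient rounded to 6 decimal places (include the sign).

−√(3/7) ≈ -0.654654

√[8·1!5!2!/9! · 1!5!2!1!2!5!] = √(6400/21)
  +(−1)^0/∏(0,1,5,2,0,0)! = 1/240  (running 1/240)
  +(−1)^1/∏(1,0,4,1,1,1)! = -1/24  (running -3/80)
⟨..|..⟩ = √(6400/21)·(-3/80) = -0.654654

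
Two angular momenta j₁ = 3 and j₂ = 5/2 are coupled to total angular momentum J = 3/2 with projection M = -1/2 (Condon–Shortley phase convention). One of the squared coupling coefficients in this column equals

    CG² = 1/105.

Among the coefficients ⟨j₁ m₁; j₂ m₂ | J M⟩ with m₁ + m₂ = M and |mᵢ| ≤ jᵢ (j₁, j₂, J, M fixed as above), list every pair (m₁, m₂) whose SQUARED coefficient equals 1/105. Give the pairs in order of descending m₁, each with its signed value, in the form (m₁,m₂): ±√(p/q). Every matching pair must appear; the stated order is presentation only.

(-1,1/2): −√(1/105)

Admissible pairs with m₁+m₂ = M = -1/2: (-3,5/2), (-2,3/2), (-1,1/2), (0,-1/2), (1,-3/2), (2,-5/2)
  (m₁,m₂)=(2,-5/2): CG² = 5/21, CG = +√(5/21)
  (m₁,m₂)=(1,-3/2): CG² = 7/30, CG = −√(7/30)
  (m₁,m₂)=(0,-1/2): CG² = 4/35, CG = +√(4/35)
  (m₁,m₂)=(-1,1/2): CG² = 1/105, CG = −√(1/105)   ← matches the target
  (m₁,m₂)=(-2,3/2): CG² = 1/21, CG = −√(1/21)
  (m₁,m₂)=(-3,5/2): CG² = 5/14, CG = +√(5/14)
Pairs with CG² = 1/105: (-1,1/2): −√(1/105)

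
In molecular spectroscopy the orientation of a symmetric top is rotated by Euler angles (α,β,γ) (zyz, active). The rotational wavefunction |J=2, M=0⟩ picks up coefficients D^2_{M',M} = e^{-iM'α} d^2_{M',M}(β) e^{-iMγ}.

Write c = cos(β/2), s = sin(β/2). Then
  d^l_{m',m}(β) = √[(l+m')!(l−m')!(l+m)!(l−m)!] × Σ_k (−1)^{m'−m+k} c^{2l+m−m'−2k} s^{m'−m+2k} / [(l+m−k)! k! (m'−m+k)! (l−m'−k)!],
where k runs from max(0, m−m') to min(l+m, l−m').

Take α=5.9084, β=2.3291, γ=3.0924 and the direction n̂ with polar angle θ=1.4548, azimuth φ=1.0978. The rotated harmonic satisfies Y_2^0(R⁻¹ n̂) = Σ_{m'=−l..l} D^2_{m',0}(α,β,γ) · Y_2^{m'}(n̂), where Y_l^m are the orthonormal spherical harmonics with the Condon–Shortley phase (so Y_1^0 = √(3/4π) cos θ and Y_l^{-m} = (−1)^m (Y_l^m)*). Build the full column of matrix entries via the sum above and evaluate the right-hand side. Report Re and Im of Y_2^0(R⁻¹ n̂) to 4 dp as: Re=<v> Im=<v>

Re=-0.3153 Im=0.0000

Need the full column D^2_{m',0} for m'=−2..2 at α=5.9084, β=2.3291, γ=3.0924.
cos(β/2)=0.395164, sin(β/2)=0.918611
d^2_{-2,0}: single k=2 term ⇒ +0.322770;  D = +0.236262-0.219911i
d^2_{-1,0}: k∈[1..2] ⇒ +0.138848 -0.750321 = -0.611474;  D = -0.569029+0.223844i
d^2_{0,0}: k∈[0..2] ⇒ +0.024384 -0.527081 +0.712075 = +0.209378;  D = +0.209378+0.000000i
d^2_{1,0}: k∈[0..1] ⇒ -0.138848 +0.750321 = +0.611474;  D = +0.569029+0.223844i
d^2_{2,0}: single k=0 term ⇒ +0.322770;  D = +0.236262+0.219911i
Y_2^{m'}(θ=1.4548,φ=1.0978) and Σ D·Y over m':
  (+0.2363-0.2199i)·(-0.2229-0.3091i)  (-0.5690+0.2238i)·(+0.0405-0.0791i)  (+0.2094+0.0000i)·(-0.3027+0.0000i)  (+0.5690+0.2238i)·(-0.0405-0.0791i)  (+0.2363+0.2199i)·(-0.2229+0.3091i)
Y_2^0(R⁻¹ n̂) = -0.315317+0.000000i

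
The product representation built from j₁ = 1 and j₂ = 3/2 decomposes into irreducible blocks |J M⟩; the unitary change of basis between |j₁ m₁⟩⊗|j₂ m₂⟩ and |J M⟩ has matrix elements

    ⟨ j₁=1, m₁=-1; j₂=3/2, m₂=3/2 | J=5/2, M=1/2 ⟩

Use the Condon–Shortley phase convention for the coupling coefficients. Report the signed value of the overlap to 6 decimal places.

√[6·0!2!3!/6! · 0!2!3!0!3!2!] = √(72/5)
  +(−1)^0/∏(0,0,2,3,0,0)! = 1/12  (running 1/12)
⟨..|..⟩ = √(72/5)·(1/12) = +0.316228

+0.316228  (= +√(1/10))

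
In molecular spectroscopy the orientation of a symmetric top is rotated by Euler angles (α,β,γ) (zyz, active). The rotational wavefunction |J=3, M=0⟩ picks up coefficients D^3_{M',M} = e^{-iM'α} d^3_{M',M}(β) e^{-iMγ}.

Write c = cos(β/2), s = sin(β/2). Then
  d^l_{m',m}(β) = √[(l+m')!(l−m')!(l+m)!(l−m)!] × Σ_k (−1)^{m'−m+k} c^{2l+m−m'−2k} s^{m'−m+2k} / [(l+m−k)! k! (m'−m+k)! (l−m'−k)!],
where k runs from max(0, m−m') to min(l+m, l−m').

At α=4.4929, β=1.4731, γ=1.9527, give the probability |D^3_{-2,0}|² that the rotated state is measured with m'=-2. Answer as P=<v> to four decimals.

P=0.0175

First d^3_{-2,0}(β=1.4731), then the phase factors e^{-i(-2)α} and e^{-i(0)γ}:
With c≡cos(β/2)=0.740790 and s≡sin(β/2)=0.671736, N=[1·120·6·6]^{1/2}=65.726707
k∈{2,3} keeps every argument non-negative
  k=2: (−1)^0·65.7267/(12)·0.7408^4·0.6717^2 = +0.744286
  k=3: (−1)^1·65.7267/(12)·0.7408^2·0.6717^4 = -0.611993
d^3_{-2,0}(1.4731) = +0.744286 -0.611993 = +0.132293
|D^3_{-2,0}|² = |d^3_{-2,0}(β)|² = (+0.132293)² = 0.017501 (the z-rotation phases have unit modulus)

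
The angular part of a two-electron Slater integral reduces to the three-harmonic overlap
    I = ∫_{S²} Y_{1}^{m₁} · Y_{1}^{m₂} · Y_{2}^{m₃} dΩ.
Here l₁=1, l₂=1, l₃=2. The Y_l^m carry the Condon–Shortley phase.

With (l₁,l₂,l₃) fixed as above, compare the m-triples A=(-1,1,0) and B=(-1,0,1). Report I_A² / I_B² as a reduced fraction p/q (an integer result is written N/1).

1/3

Shared (l₁,l₂,l₃)=(1,1,2): N and (l;000)² cancel in I_A²/I_B².
A: Δ = 0!·2!·2!/5! = 1/30; Racah Σ t=0..0: t=0:+1/4 = 1/4; ⇒ 3j(1 1 2; -1 1 0)² = 1/30, sgn +1
B: Δ = 0!·2!·2!/5! = 1/30; Racah Σ t=0..0: t=0:+1/2 = 1/2; ⇒ 3j(1 1 2; -1 0 1)² = 1/10, sgn -1
I_A²/I_B² = (1/30)/(1/10) = 1/3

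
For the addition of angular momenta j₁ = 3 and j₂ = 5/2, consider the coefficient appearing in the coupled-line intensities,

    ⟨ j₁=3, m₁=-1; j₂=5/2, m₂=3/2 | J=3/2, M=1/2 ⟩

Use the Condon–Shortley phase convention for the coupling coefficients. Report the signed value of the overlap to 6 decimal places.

-0.483046  (= −√(7/30))

√[4·4!2!1!/8! · 2!4!4!1!2!1!] = √(384/35)
  +(−1)^3/∏(3,1,1,1,1,0)! = -1/6  (running -1/6)
  +(−1)^4/∏(4,0,0,0,2,1)! = 1/48  (running -7/48)
⟨..|..⟩ = √(384/35)·(-7/48) = -0.483046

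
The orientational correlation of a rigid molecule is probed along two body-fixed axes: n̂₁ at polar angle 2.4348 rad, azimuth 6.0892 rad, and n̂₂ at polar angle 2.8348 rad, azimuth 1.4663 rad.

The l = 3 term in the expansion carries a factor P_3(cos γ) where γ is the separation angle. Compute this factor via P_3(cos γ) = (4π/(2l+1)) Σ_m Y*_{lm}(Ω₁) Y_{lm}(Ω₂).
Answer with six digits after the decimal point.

-0.176085

Expand P_3 via completeness: Σ_{m} conj(Y_{3,m}) at Ω₁ times Y_{3,m} at Ω₂ —
  m=-3: Y*=+0.095453-0.062805i  Y=-0.003544+0.010932i  product +0.000348+0.001266i
  m=-2: Y*=-0.303387+0.123990i  Y=+0.086925+0.018436i  product -0.028658+0.005185i
  m=-1: Y*=+0.389510-0.076521i  Y=+0.036079-0.344009i  product -0.012271-0.136756i
  m=+0: Y*=+0.030816-0.000000i  Y=-0.549271+0.000000i  product -0.016926+0.000000i
  m=+1: Y*=-0.389510-0.076521i  Y=-0.036079-0.344009i  product -0.012271+0.136756i
  m=+2: Y*=-0.303387-0.123990i  Y=+0.086925-0.018436i  product -0.028658-0.005185i
  m=+3: Y*=-0.095453-0.062805i  Y=+0.003544+0.010932i  product +0.000348-0.001266i
Accumulated sum -0.098087+0.000000i; after 4π/(2l+1) scaling, -0.176085+0.000000i ⇒ P_3 = -0.176085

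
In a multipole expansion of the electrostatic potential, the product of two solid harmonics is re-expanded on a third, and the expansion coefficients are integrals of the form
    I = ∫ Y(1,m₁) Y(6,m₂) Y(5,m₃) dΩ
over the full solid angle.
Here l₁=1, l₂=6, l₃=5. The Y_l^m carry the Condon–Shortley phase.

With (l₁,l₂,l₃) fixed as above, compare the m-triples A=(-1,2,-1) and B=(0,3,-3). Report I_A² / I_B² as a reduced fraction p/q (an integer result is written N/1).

Same 1,6,5: normalisation and zero-m 3j drop out of the ratio.
A: Δ: 2! 0! 10! / 13! → 1/858; sum: t=2:+1/34560 = 1/34560; 3j²(1 6 5; -1 2 -1) = Δ·Π!·Σ² = 14/429  (sign +1)
B: Δ: 2! 0! 10! / 13! → 1/858; sum: t=1:−1/80640 = -1/80640; 3j²(1 6 5; 0 3 -3) = Δ·Π!·Σ² = 9/286  (sign -1)
I_A²/I_B² = (14/429)/(9/286) = 28/27

28/27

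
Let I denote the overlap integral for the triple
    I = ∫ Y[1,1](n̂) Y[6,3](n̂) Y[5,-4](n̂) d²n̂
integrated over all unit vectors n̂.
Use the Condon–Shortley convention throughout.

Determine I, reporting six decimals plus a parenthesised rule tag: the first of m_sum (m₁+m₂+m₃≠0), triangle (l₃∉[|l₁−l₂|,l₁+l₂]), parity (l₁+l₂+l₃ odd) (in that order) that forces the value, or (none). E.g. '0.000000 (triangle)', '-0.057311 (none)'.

-0.070770 (none)

m-sum 0 ✓  L=12 even ✓  5≤5≤7 ✓
Π(2lᵢ+1) = 3×13×11 = 429
triangle coeff Δ(1,6,5) = 1/858
Σ_t [1,1]: t=1:−1/14400 = -1/14400
(3j)²=6/143 [(1 6 5; 0 0 0)], sign=+1
Σ_t [0,0]: t=0:+1/725760 = 1/725760
(3j)²=1/286 [(1 6 5; 1 3 -4)], sign=-1
⇒ 4πI² = 9/143
I = (-1)√(9/143/(4π)) = -0.07076985
No selection rule forces the value: the integral is nonzero (none).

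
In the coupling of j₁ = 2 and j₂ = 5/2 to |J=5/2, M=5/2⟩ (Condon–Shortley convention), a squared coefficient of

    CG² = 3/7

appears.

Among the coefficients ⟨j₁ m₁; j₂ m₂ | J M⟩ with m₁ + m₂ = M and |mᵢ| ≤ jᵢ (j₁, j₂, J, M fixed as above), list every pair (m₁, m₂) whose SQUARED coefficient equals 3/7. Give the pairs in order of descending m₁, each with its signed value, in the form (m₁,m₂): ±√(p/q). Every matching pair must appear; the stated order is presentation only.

Admissible pairs with m₁+m₂ = M = 5/2: (0,5/2), (1,3/2), (2,1/2)
  (m₁,m₂)=(2,1/2): CG² = 3/14, CG = +√(3/14)
  (m₁,m₂)=(1,3/2): CG² = 3/7, CG = −√(3/7)   ← matches the target
  (m₁,m₂)=(0,5/2): CG² = 5/14, CG = +√(5/14)
Pairs with CG² = 3/7: (1,3/2): −√(3/7)

(1,3/2): −√(3/7)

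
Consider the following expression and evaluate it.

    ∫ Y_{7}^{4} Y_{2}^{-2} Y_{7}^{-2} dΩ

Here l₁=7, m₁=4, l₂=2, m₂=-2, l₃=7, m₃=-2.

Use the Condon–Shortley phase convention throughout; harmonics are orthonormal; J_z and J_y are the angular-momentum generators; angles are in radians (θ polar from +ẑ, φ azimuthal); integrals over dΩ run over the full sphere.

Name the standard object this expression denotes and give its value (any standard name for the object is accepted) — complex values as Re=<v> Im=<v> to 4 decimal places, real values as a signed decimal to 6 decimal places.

Gaunt coefficient, -0.163963

This is a Gaunt coefficient — the integral of a triple product of spherical harmonics over the sphere.
Rules hold: Σm=0, L=16 even, 5≤7≤9.
N = 15·5·15 = 1125
Δ = 2!·12!·2!/17! = 1/185640
Racah Σ t=0..2: t=0:+1/2419200 t=1:−1/518400 t=2:+1/2419200 = -1/907200
⇒ 3j(7 2 7; 0 0 0)² = 56/3315, sgn +1
Racah Σ t=0..0: t=0:+1/8709120 = 1/8709120
⇒ 3j(7 2 7; 4 -2 -2)² = 55/3094, sgn -1
4πI² = N·(3j₀)²·(3jₘ)² = 16500/48841
I = -1·√(0.337831/4π) = -0.16396259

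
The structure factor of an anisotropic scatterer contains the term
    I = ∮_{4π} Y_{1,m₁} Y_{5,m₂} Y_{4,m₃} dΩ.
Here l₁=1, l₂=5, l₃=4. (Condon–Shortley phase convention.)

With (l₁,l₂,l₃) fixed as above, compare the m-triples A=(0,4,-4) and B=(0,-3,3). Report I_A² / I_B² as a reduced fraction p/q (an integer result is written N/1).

Shared (l₁,l₂,l₃)=(1,5,4): N and (l;000)² cancel in I_A²/I_B².
A: Δ = 2!·0!·8!/11! = 1/495; Racah Σ t=1..1: t=1:−1/40320 = -1/40320; ⇒ 3j(1 5 4; 0 4 -4)² = 1/55, sgn -1
B: Δ = 2!·0!·8!/11! = 1/495; Racah Σ t=1..1: t=1:−1/5040 = -1/5040; ⇒ 3j(1 5 4; 0 -3 3)² = 16/495, sgn +1
I_A²/I_B² = (1/55)/(16/495) = 9/16

9/16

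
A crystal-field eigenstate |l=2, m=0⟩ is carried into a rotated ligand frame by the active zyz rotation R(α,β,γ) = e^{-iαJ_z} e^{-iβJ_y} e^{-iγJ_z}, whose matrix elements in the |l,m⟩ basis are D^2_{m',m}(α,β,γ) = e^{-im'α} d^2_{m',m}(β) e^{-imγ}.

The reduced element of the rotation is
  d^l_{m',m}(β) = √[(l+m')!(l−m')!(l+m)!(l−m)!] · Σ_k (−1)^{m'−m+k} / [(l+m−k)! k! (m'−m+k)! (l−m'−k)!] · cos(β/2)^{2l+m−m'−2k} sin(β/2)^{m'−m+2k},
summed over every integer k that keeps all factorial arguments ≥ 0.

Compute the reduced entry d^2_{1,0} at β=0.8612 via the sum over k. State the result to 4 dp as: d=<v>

d^2_{1,0}(β=0.8612) via the finite sum:
Half-angle: c=0.908715, s=0.417416. N=√(6·1·2·2)=4.898979
Admissible k: 0..1 (factorial args all ≥0)
  k=0: (−1)^1·4.8990/(2)·0.9087^3·0.4174^1 = -0.767235
  k=1: (−1)^2·4.8990/(2)·0.9087^1·0.4174^3 = +0.161887
d^2_{1,0}(0.8612) = -0.767235 +0.161887 = -0.605349

d=-0.6053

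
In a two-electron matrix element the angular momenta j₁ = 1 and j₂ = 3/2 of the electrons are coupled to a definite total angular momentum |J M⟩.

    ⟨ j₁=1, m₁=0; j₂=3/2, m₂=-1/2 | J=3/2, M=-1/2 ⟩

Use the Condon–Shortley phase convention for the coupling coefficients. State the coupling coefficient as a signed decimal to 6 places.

+√(1/15) ≈ +0.258199

triangle: 1!·1!·2!/5! = 2/120
(j±m)!: 1!·1!·1!·2!·1!·2! = 4
prefactor² = (2J+1)·Δ·N² = 4/15
  k=0: +1/(0!·1!·1!·1!·0!·1!) = 1
  k=1: −1/(1!·0!·0!·0!·1!·2!) = -1/2
Σ = 1/2  ⇒  CG² = 4/15·(1/2)² = 1/15
CG = +√(1/15) = +0.258199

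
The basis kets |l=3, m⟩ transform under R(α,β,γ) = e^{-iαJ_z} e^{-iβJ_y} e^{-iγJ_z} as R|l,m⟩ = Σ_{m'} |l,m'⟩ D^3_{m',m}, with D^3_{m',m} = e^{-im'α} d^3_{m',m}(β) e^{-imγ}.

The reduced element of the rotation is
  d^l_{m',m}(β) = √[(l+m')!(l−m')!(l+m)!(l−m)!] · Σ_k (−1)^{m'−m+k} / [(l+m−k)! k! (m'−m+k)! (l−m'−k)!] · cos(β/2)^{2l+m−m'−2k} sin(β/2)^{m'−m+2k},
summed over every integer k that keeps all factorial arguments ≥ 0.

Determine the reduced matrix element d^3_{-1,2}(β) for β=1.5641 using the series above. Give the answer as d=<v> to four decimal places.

d=0.4005

d^3_{-1,2}(β=1.5641) via the finite sum:
Half-angle: c=0.709470, s=0.704735. N=√(2·24·120·1)=75.894664
k: max(0,(2)−(-1))=3 … min(3+(2),3−(-1))=4
  k=3: (−1)^0·75.8947/(12)·0.7095^3·0.7047^3 = +0.790516
  k=4: (−1)^1·75.8947/(24)·0.7095^1·0.7047^5 = -0.390000
d^3_{-1,2}(1.5641) = +0.790516 -0.390000 = +0.400516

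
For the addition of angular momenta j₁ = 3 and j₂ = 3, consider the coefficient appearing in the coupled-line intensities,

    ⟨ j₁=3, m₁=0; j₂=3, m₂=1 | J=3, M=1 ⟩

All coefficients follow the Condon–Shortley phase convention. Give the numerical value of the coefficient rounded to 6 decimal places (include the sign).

+0.408248

√[7·3!3!3!/10! · 3!3!4!2!4!2!] = √(864/25)
  +(−1)^1/∏(1,2,2,3,1,0)! = -1/24  (running -1/24)
  +(−1)^2/∏(2,1,1,2,2,1)! = 1/8  (running 1/12)
  +(−1)^3/∏(3,0,0,1,3,2)! = -1/72  (running 5/72)
⟨..|..⟩ = √(864/25)·(5/72) = +0.408248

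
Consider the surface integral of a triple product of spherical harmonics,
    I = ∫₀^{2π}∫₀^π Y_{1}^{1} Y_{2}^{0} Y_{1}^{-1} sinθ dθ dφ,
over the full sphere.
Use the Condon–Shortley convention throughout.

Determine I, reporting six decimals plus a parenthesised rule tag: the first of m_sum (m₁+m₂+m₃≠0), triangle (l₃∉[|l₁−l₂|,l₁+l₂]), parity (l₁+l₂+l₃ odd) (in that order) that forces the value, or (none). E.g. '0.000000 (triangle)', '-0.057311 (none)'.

0.126157 (none)

Rules hold: Σm=0, L=4 even, 1≤1≤3.
N = 3·5·3 = 45
Δ = 2!·0!·2!/5! = 1/30
Racah Σ t=1..1: t=1:−1/1 = -1/1
⇒ 3j(1 2 1; 0 0 0)² = 2/15, sgn +1
Racah Σ t=0..0: t=0:+1/4 = 1/4
⇒ 3j(1 2 1; 1 0 -1)² = 1/30, sgn +1
4πI² = N·(3j₀)²·(3jₘ)² = 1/5
I = +1·√(0.2/4π) = 0.12615663
No selection rule forces the value: the integral is nonzero (none).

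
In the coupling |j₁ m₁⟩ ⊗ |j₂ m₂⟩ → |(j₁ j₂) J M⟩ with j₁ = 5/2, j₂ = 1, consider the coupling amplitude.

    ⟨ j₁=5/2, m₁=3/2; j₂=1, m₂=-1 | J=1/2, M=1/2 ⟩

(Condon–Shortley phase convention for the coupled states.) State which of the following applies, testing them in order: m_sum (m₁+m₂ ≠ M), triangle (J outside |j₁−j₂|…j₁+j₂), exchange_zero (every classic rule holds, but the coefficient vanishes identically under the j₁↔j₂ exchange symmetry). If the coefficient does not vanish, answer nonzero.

m-sum: m₁+m₂ = 3/2+(-1) = 1/2, M = 1/2  ✓
triangle: need |j₁−j₂| ≤ J ≤ j₁+j₂, i.e. J ∈ [3/2, 7/2]; J = 1/2 is outside ✗ ⇒ coefficient is 0

triangle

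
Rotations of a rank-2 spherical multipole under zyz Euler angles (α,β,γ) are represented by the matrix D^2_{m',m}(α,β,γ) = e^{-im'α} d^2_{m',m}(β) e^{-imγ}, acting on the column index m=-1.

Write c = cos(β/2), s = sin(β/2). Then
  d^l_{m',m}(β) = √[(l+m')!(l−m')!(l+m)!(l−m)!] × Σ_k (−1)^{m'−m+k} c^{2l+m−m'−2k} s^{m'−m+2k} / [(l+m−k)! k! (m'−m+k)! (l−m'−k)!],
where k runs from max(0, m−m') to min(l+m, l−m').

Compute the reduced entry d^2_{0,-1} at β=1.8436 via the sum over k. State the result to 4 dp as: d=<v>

d^2_{0,-1}(β=1.8436) via the finite sum:
Half-angle: c=0.604387, s=0.796691. N=√(2·2·1·6)=4.898979
Admissible k: 0..1 (factorial args all ≥0)
  k=0: (−1)^1·4.8990/(2)·0.6044^3·0.7967^1 = -0.430835
  k=1: (−1)^2·4.8990/(2)·0.6044^1·0.7967^3 = +0.748618
d^2_{0,-1}(1.8436) = -0.430835 +0.748618 = +0.317783

d=0.3178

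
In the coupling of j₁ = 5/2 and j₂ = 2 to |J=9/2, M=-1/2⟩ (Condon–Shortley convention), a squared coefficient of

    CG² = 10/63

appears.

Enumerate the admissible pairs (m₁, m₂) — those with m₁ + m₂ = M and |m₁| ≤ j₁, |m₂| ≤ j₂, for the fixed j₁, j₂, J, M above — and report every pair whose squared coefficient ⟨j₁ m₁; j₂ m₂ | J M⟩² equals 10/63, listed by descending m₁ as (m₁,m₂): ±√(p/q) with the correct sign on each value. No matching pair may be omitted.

(-3/2,1): +√(10/63)

Admissible pairs with m₁+m₂ = M = -1/2: (-5/2,2), (-3/2,1), (-1/2,0), (1/2,-1), (3/2,-2)
  (m₁,m₂)=(3/2,-2): CG² = 5/126, CG = +√(5/126)
  (m₁,m₂)=(1/2,-1): CG² = 20/63, CG = +√(20/63)
  (m₁,m₂)=(-1/2,0): CG² = 10/21, CG = +√(10/21)
  (m₁,m₂)=(-3/2,1): CG² = 10/63, CG = +√(10/63)   ← matches the target
  (m₁,m₂)=(-5/2,2): CG² = 1/126, CG = +√(1/126)
Pairs with CG² = 10/63: (-3/2,1): +√(10/63)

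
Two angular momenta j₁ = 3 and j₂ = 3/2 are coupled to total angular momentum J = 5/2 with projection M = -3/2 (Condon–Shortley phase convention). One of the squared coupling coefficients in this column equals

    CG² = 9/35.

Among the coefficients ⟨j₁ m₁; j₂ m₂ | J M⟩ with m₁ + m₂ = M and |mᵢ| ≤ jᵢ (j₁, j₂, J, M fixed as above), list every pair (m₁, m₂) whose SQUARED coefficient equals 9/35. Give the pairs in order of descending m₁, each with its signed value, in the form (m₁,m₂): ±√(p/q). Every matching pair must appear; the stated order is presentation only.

Admissible pairs with m₁+m₂ = M = -3/2: (-3,3/2), (-2,1/2), (-1,-1/2), (0,-3/2)
  (m₁,m₂)=(0,-3/2): CG² = 9/35, CG = +√(9/35)   ← matches the target
  (m₁,m₂)=(-1,-1/2): CG² = 7/20, CG = −√(7/20)
  (m₁,m₂)=(-2,1/2): CG² = 1/14, CG = +√(1/14)
  (m₁,m₂)=(-3,3/2): CG² = 9/28, CG = +√(9/28)
Pairs with CG² = 9/35: (0,-3/2): +√(9/35)

(0,-3/2): +√(9/35)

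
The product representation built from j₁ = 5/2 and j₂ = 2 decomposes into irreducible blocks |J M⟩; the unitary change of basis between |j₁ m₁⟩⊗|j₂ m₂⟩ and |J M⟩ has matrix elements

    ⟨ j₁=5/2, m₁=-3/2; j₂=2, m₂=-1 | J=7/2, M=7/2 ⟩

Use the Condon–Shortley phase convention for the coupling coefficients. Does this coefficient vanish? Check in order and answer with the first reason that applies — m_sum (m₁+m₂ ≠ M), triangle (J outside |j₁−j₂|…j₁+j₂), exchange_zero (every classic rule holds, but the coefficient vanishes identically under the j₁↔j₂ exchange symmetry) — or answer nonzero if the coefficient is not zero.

m_sum

m-sum: m₁+m₂ = -3/2+(-1) = -5/2, M = 7/2  ✗ ⇒ coefficient is 0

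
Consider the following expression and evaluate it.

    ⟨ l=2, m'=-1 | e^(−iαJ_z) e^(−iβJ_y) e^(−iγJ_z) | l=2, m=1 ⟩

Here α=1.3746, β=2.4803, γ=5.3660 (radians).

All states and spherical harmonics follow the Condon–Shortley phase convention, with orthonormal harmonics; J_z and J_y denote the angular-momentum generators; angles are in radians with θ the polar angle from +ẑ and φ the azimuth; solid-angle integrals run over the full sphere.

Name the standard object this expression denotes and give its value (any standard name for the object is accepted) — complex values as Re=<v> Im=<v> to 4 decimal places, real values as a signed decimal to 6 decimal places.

This is a Wigner D-matrix element — the rotation-matrix element ⟨l m'| R(α,β,γ) |l m⟩ in the angular-momentum basis.
D^2_{-1,1}(1.3746,2.4803,5.3660) = e^{-i·-1·1.3746}·d^2_{-1,1}(2.4803)·e^{-i·1·5.3660}. Compute d first:
With c≡cos(β/2)=0.324654 and s≡sin(β/2)=0.945833, N=[1·6·6·1]^{1/2}=6.000000
The bounds max(0,m−m')=2 and min(l+m,l−m')=3 give 2 terms
  k=2: (−1)^0·6.0000/(2)·0.3247^2·0.9458^2 = +0.282874
  k=3: (−1)^1·6.0000/(6)·0.3247^0·0.9458^4 = -0.800308
d^2_{-1,1}(2.4803) = +0.282874 -0.800308 = -0.517435
D = (+0.194940+0.980815i)·(-0.517435)·(+0.608057+0.793893i) = +0.341573-0.388673i

Wigner D-matrix element, Re=0.3416 Im=-0.3887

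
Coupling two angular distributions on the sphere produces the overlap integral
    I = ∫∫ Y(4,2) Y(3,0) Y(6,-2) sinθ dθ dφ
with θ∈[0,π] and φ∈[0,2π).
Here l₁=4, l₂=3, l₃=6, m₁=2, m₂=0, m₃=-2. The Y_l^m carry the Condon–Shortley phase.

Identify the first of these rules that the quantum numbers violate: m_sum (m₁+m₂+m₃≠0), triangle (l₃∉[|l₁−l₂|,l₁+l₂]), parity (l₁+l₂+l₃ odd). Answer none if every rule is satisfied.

parity

m₁+m₂+m₃ = 2 + 0 − 2 = 0  ✓
triangle: |4−3|=1 ≤ l₃=6 ≤ 4+3=7  ✓
parity: l₁+l₂+l₃ = 13 is odd  ✗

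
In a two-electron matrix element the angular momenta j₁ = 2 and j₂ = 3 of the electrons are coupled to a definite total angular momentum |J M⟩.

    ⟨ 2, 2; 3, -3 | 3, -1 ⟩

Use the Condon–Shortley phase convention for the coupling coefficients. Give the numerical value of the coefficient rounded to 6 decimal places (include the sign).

√[7·2!2!4!/9! · 4!0!0!6!2!4!] = √(1536)
  +(−1)^0/∏(0,2,0,0,2,4)! = 1/96  (running 1/96)
⟨..|..⟩ = √(1536)·(1/96) = +0.408248

+0.408248  (= +√(1/6))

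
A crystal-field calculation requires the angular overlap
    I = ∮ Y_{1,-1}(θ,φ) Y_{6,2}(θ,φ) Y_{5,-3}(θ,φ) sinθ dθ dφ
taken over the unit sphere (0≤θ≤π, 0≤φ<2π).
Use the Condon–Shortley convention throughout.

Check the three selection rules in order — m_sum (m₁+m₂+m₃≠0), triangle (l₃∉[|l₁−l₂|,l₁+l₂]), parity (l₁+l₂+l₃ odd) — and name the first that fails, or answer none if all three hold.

azimuthal sum: -1 + 2 − 3 = -2  ✗
5 ≤ 5 ≤ 7 (triangle on l)
L = 1 + 6 + 5 = 12 (even)

m_sum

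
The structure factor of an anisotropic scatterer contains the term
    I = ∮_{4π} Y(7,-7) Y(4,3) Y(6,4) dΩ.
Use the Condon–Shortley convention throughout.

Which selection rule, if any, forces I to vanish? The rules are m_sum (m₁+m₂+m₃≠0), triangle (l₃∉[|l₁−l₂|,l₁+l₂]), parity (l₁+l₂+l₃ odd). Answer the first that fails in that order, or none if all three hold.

Σmᵢ = 0  ✓
l₃∈[|l₁−l₂|,l₁+l₂]=[3,11], have l₃=6  ✓
Σlᵢ = 17 ⇒ odd  ✗

parity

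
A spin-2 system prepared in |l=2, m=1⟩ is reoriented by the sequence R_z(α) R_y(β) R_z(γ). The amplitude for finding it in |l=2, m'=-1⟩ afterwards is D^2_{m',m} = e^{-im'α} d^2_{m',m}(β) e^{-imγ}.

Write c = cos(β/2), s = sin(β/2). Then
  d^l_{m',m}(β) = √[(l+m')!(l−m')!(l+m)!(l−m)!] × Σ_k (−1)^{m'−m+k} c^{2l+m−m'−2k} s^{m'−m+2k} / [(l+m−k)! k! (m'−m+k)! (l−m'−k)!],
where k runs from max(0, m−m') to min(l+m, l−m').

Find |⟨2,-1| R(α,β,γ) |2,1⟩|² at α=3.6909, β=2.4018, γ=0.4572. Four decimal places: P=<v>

Split into d^2_{-1,1}(β=2.4018) × two z-phases.
With c≡cos(β/2)=0.361519 and s≡sin(β/2)=0.932365, N=[1·6·6·1]^{1/2}=6.000000
Admissible k: 2..3 (factorial args all ≥0)
  k=2: (−1)^0·6.0000/(2)·0.3615^2·0.9324^2 = +0.340843
  k=3: (−1)^1·6.0000/(6)·0.3615^0·0.9324^4 = -0.755690
d^2_{-1,1}(2.4018) = +0.340843 -0.755690 = -0.414846
|D^2_{-1,1}|² = |d^2_{-1,1}(β)|² = (-0.414846)² = 0.172098 (the z-rotation phases have unit modulus)

P=0.1721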